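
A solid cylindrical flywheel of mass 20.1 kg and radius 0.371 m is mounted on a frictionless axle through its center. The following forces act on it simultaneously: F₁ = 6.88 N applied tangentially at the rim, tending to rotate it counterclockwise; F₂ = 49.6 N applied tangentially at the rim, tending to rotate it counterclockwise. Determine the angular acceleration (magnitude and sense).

I = ½MR² = (1/2)(20.1)(0.371)² = 1.383 kg·m².
Taking counterclockwise as positive: τ₁ = +(6.88)(0.371) = +2.552 N·m; τ₂ = +(49.6)(0.371) = +18.40 N·m.
Net torque τ = 20.95 N·m.
α = τ/I = 20.95/1.383 = 15.15 rad/s².

α ≈ 15.1 rad/s², counterclockwise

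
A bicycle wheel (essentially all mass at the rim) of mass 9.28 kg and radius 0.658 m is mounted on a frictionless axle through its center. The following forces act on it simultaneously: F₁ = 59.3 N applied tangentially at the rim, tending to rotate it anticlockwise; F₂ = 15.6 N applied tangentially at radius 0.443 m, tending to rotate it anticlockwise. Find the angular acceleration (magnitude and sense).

α ≈ 11.4 rad/s², anticlockwise

I = MR² = (9.28)(0.658)² = 4.018 kg·m².
Taking anticlockwise as positive: τ₁ = +(59.3)(0.658) = +39.02 N·m; τ₂ = +(15.6)(0.443) = +6.911 N·m.
Net torque τ = 45.93 N·m.
α = τ/I = 45.93/4.018 = 11.43 rad/s².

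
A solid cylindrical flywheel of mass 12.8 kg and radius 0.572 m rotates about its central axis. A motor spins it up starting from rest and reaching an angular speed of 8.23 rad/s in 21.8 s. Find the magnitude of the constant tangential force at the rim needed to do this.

F ≈ 1.38 N

I = ½MR² = (1/2)(12.8)(0.572)² = 2.094 kg·m².
α = Δω/Δt = (8.23 − 0)/21.8 = 0.3775 rad/s².
The required torque is τ = Iα = (2.094)(0.3775) = 0.7905 N·m.
A tangential force at the rim gives τ = FR, so F = τ/R = 0.7905/0.572 = 1.382 N.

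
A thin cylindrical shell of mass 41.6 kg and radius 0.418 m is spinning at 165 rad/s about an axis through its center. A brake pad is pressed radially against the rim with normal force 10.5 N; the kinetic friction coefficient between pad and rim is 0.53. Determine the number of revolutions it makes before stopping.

I = MR² = (41.6)(0.418)² = 7.269 kg·m².
Friction force f = μN = (0.53)(10.5) = 5.565 N at the rim; torque magnitude τ = fR = 2.326 N·m, opposing ω.
|α| = τ/I = 2.326/7.269 = 0.3200 rad/s² (deceleration).
ω² = ω₀² − 2|α|θ with ω = 0 ⇒ θ = ω₀²/(2|α|) = 42530 rad = 6770 rev.

≈ 6770 revolutions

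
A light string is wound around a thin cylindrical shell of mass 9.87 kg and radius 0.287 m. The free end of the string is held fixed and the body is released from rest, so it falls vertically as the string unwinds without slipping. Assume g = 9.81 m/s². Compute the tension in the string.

Translation: Mg − T = Ma. Rotation about the center: TR = Iα with I = MR².
With a = αR: T = (I/R²)a = M a, so Mg = (1 + 1.000)Ma.
a = g/(1 + 1.000) = 9.81/2.000 = 4.905 m/s².
T = 1.000·M·a = (1.000)(9.87)(4.905) = 48.41 N.

T ≈ 48.4 N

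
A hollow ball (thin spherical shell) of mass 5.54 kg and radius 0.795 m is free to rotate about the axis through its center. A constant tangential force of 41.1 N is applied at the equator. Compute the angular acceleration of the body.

I = (2/3)MR² = (2/3)(5.54)(0.795)² = 2.334 kg·m².
τ = F R = (41.1)(0.795) = 32.67 N·m.
From τ = Iα: α = 32.67/2.334 = 14.00 rad/s².

α ≈ 14.0 rad/s²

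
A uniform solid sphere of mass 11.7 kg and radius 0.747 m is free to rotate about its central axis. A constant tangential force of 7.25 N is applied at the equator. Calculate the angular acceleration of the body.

I = (2/5)MR² = (2/5)(11.7)(0.747)² = 2.611 kg·m².
τ = F R = (7.25)(0.747) = 5.416 N·m.
Newton's second law for rotation, τ = Iα, gives α = τ/I = 5.416/2.611 = 2.074 rad/s².

α ≈ 2.07 rad/s²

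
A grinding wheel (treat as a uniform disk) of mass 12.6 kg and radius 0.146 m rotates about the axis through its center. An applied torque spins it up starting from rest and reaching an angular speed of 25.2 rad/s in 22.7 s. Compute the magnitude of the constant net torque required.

I = ½MR² = (1/2)(12.6)(0.146)² = 0.1343 kg·m².
α = Δω/Δt = (25.2 − 0)/22.7 = 1.110 rad/s².
τ = Iα = (0.1343)(1.110) = 0.1491 N·m.

τ ≈ 0.149 N·m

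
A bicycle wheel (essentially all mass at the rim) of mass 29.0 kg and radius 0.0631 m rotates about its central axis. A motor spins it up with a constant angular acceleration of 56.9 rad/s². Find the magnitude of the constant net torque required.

I = MR² = (29.0)(0.0631)² = 0.1155 kg·m².
τ = Iα = (0.1155)(56.90) = 6.570 N·m.

τ ≈ 6.57 N·m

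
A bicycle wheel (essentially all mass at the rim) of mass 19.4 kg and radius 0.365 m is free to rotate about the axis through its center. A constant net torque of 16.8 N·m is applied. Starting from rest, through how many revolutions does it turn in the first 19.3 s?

I = MR² = (19.4)(0.365)² = 2.585 kg·m².
α = τ/I = 16.8/2.585 = 6.500 rad/s².
θ = ½αt² = ½(6.500)(19.3)² = 1211 rad.
Revolutions = θ/(2π) = 192.7.

≈ 193 revolutions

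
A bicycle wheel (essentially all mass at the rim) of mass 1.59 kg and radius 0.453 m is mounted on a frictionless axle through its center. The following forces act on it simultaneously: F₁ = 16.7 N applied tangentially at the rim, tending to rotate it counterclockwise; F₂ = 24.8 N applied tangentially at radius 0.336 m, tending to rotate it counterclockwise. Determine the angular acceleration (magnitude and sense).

α ≈ 48.7 rad/s², counterclockwise

I = MR² = (1.59)(0.453)² = 0.3263 kg·m².
Taking counterclockwise as positive: τ₁ = +(16.7)(0.453) = +7.565 N·m; τ₂ = +(24.8)(0.336) = +8.333 N·m.
Net torque τ = 15.90 N·m.
α = τ/I = 15.90/0.3263 = 48.72 rad/s².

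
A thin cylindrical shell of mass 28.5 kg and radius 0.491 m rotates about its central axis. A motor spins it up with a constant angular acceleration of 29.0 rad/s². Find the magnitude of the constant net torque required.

τ ≈ 199 N·m

I = MR² = (28.5)(0.491)² = 6.871 kg·m².
τ = Iα = (6.871)(29.00) = 199.3 N·m.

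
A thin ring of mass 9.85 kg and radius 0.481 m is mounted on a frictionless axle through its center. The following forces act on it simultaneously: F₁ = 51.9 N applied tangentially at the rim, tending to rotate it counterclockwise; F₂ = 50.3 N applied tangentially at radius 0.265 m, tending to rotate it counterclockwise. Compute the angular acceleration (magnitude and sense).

I = MR² = (9.85)(0.481)² = 2.279 kg·m².
Taking counterclockwise as positive: τ₁ = +(51.9)(0.481) = +24.96 N·m; τ₂ = +(50.3)(0.265) = +13.33 N·m.
Net torque τ = 38.29 N·m.
α = τ/I = 38.29/2.279 = 16.80 rad/s².

α ≈ 16.8 rad/s², counterclockwise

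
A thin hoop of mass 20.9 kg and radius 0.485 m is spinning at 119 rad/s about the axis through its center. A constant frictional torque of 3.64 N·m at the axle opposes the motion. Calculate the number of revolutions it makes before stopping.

≈ 1520 revolutions

I = MR² = (20.9)(0.485)² = 4.916 kg·m².
The net torque has magnitude 3.64 N·m, opposing ω.
|α| = τ/I = 3.640/4.916 = 0.7404 rad/s² (deceleration).
ω² = ω₀² − 2|α|θ with ω = 0 ⇒ θ = ω₀²/(2|α|) = 9563 rad = 1522 rev.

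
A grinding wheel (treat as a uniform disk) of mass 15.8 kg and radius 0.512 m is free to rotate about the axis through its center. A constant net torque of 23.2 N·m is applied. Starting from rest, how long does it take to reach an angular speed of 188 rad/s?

I = ½MR² = (1/2)(15.8)(0.512)² = 2.071 kg·m².
α = τ/I = 23.2/2.071 = 11.20 rad/s².
ω = αt ⇒ t = ω/α = 188/11.20 = 16.78 s.

t ≈ 16.8 s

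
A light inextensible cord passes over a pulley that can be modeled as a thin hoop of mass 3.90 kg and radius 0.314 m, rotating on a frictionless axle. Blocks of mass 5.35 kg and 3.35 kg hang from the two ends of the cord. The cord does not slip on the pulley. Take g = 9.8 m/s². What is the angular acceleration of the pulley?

α ≈ 4.95 rad/s²

I = MR² = (3.90)(0.314)² = 0.3845 kg·m².
Heavier block: m₁g − T₁ = m₁a. Lighter block: T₂ − m₂g = m₂a.
Pulley: (T₁ − T₂)R = Iα = I(a/R), so T₁ − T₂ = (I/R²)a = 1·M_p a = 3.900·a.
Adding the three: (m₁ − m₂)g = (m₁ + m₂ + 3.900)a, so a = (5.35 − 3.35)(9.8)/(5.35 + 3.35 + 3.900) = 1.556 m/s².
α = a/R = 1.556/0.314 = 4.954 rad/s².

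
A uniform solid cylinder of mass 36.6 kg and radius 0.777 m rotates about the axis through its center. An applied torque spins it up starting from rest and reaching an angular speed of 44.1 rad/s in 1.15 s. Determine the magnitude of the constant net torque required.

τ ≈ 424 N·m

I = ½MR² = (1/2)(36.6)(0.777)² = 11.05 kg·m².
α = Δω/Δt = (44.1 − 0)/1.15 = 38.35 rad/s².
τ = Iα = (11.05)(38.35) = 423.7 N·m.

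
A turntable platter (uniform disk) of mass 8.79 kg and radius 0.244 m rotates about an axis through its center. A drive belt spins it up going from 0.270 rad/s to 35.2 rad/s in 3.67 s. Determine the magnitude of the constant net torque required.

τ ≈ 2.49 N·m

I = ½MR² = (1/2)(8.79)(0.244)² = 0.2617 kg·m².
α = Δω/Δt = (35.2 − 0.270)/3.67 = 9.518 rad/s².
τ = Iα = (0.2617)(9.518) = 2.490 N·m.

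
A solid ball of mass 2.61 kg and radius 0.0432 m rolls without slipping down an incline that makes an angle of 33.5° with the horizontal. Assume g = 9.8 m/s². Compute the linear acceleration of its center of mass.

Translation along the incline: Mg sinθ − f = Ma.
Rotation about the center: fR = Iα with I = (2/5)MR². No-slip gives a = αR, so f = (I/R²)a = (2/5)M a.
Substituting: Mg sinθ = (1 + 0.4000)Ma, so a = g sinθ/(1 + 0.4000) = (9.8) sin 33.5° / 1.400 = 3.864 m/s².

a ≈ 3.86 m/s²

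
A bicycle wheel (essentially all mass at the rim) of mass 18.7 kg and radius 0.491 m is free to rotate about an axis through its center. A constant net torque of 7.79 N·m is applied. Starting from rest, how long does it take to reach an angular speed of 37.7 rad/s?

t ≈ 21.8 s

I = MR² = (18.7)(0.491)² = 4.508 kg·m².
α = τ/I = 7.79/4.508 = 1.728 rad/s².
ω = αt ⇒ t = ω/α = 37.7/1.728 = 21.82 s.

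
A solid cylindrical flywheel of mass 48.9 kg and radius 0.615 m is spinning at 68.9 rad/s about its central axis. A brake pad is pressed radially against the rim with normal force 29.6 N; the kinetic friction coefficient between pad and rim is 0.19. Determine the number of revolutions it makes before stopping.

≈ 1010 revolutions

I = ½MR² = (1/2)(48.9)(0.615)² = 9.248 kg·m².
Friction force f = μN = (0.19)(29.6) = 5.624 N at the rim; torque magnitude τ = fR = 3.459 N·m, opposing ω.
|α| = τ/I = 3.459/9.248 = 0.3740 rad/s² (deceleration).
ω² = ω₀² − 2|α|θ with ω = 0 ⇒ θ = ω₀²/(2|α|) = 6346 rad = 1010 rev.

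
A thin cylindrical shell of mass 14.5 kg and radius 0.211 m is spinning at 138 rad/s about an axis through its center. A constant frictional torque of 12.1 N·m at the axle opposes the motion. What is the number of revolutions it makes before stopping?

I = MR² = (14.5)(0.211)² = 0.6456 kg·m².
The net torque has magnitude 12.1 N·m, opposing ω.
|α| = τ/I = 12.10/0.6456 = 18.74 rad/s² (deceleration).
ω² = ω₀² − 2|α|θ with ω = 0 ⇒ θ = ω₀²/(2|α|) = 508.0 rad = 80.85 rev.

≈ 80.9 revolutions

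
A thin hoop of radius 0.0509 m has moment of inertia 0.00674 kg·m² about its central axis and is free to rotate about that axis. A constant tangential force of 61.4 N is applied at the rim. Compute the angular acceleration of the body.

τ = F R = (61.4)(0.0509) = 3.125 N·m.
Newton's second law for rotation, τ = Iα, gives α = τ/I = 3.125/0.006740 = 463.7 rad/s².

α ≈ 464 rad/s²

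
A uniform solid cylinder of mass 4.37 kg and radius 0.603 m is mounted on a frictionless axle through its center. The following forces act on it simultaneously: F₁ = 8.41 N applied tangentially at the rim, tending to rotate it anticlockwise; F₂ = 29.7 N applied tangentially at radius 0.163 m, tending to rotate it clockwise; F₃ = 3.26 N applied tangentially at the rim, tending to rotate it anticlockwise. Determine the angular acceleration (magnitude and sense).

α ≈ 2.76 rad/s², anticlockwise

I = ½MR² = (1/2)(4.37)(0.603)² = 0.7945 kg·m².
Taking anticlockwise as positive: τ₁ = +(8.41)(0.603) = +5.071 N·m; τ₂ = −(29.7)(0.163) = −4.841 N·m; τ₃ = +(3.26)(0.603) = +1.966 N·m.
Net torque τ = 2.196 N·m.
α = τ/I = 2.196/0.7945 = 2.764 rad/s².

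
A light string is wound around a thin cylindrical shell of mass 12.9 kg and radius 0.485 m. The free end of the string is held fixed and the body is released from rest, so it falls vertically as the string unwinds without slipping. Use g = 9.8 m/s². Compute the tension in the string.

T ≈ 63.2 N

Translation: Mg − T = Ma. Rotation about the center: TR = Iα with I = MR².
With a = αR: T = (I/R²)a = M a, so Mg = (1 + 1.000)Ma.
a = g/(1 + 1.000) = 9.8/2.000 = 4.900 m/s².
T = 1.000·M·a = (1.000)(12.9)(4.900) = 63.21 N.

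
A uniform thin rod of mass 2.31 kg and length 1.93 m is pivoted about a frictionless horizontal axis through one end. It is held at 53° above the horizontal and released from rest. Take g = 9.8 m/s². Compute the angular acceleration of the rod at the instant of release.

About the pivot, I = (1/3)ML² = (1/3)(2.31)(1.93)² = 2.868 kg·m².
The weight acts at the center, a distance L/2 = 0.9650 m from the pivot; τ = Mg(L/2) cos 53° = 13.15 N·m.
α = τ/I = 13.15/2.868 = 4.584 rad/s².

α ≈ 4.58 rad/s²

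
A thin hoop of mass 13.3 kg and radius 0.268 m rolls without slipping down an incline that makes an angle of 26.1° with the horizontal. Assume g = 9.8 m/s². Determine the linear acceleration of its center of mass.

a ≈ 2.16 m/s²

Translation along the incline: Mg sinθ − f = Ma.
Rotation about the center: fR = Iα with I = MR². No-slip gives a = αR, so f = (I/R²)a = M a.
Substituting: Mg sinθ = (1 + 1.000)Ma, so a = g sinθ/(1 + 1.000) = (9.8) sin 26.1° / 2.000 = 2.156 m/s².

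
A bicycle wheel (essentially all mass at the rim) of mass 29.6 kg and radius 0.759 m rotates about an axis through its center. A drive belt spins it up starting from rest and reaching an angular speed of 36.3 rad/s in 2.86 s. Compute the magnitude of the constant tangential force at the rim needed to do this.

F ≈ 285 N

I = MR² = (29.6)(0.759)² = 17.05 kg·m².
α = Δω/Δt = (36.3 − 0)/2.86 = 12.69 rad/s².
The required torque is τ = Iα = (17.05)(12.69) = 216.4 N·m.
A tangential force at the rim gives τ = FR, so F = τ/R = 216.4/0.759 = 285.2 N.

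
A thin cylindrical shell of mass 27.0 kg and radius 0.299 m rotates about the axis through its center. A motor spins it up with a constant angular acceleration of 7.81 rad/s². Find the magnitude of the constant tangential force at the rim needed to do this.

I = MR² = (27.0)(0.299)² = 2.414 kg·m².
The required torque is τ = Iα = (2.414)(7.810) = 18.85 N·m.
A tangential force at the rim gives τ = FR, so F = τ/R = 18.85/0.299 = 63.05 N.

F ≈ 63.1 N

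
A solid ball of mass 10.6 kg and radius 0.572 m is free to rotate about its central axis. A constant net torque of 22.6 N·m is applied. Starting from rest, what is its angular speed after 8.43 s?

I = (2/5)MR² = (2/5)(10.6)(0.572)² = 1.387 kg·m².
α = τ/I = 22.6/1.387 = 16.29 rad/s².
ω = ω₀ + αt = 0 + (16.29)(8.43) = 137.3 rad/s.

ω ≈ 137 rad/s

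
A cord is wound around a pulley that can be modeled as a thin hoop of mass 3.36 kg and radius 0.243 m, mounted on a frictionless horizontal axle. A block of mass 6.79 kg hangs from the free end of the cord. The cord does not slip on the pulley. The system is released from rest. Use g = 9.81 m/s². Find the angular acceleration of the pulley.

I = MR² = (3.36)(0.243)² = 0.1984 kg·m².
Block: mg − T = ma. Pulley: TR = Iα. No-slip: a = αR, so T = (I/R²)a = 3.360·a.
Then mg = (m + 3.360)a, so a = (6.79)(9.81)/(6.79 + 3.360) = 6.563 m/s².
α = a/R = 6.563/0.243 = 27.01 rad/s².

α ≈ 27.0 rad/s²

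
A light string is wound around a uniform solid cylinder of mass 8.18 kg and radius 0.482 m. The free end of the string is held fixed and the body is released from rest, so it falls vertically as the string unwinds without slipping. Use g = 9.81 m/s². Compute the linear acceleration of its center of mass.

a ≈ 6.54 m/s²

Translation: Mg − T = Ma. Rotation about the center: TR = Iα with I = ½MR².
With a = αR: T = (I/R²)a = (1/2)M a, so Mg = (1 + 0.5000)Ma.
a = g/(1 + 0.5000) = 9.81/1.500 = 6.540 m/s².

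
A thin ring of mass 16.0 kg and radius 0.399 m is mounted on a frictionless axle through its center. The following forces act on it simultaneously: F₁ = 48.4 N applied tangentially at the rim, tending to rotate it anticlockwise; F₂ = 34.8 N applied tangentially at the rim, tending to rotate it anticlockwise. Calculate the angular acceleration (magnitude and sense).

I = MR² = (16.0)(0.399)² = 2.547 kg·m².
Taking anticlockwise as positive: τ₁ = +(48.4)(0.399) = +19.31 N·m; τ₂ = +(34.8)(0.399) = +13.89 N·m.
Net torque τ = 33.20 N·m.
α = τ/I = 33.20/2.547 = 13.03 rad/s².

α ≈ 13.0 rad/s², anticlockwise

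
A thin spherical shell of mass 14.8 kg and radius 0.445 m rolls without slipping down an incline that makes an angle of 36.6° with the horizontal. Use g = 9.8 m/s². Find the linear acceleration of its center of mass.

a ≈ 3.51 m/s²

Translation along the incline: Mg sinθ − f = Ma.
Rotation about the center: fR = Iα with I = (2/3)MR². No-slip gives a = αR, so f = (I/R²)a = (2/3)M a.
Substituting: Mg sinθ = (1 + 0.6667)Ma, so a = g sinθ/(1 + 0.6667) = (9.8) sin 36.6° / 1.667 = 3.506 m/s².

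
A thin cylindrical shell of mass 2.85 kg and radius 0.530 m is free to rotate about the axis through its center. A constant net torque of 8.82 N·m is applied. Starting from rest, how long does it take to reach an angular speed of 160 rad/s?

I = MR² = (2.85)(0.530)² = 0.8006 kg·m².
α = τ/I = 8.82/0.8006 = 11.02 rad/s².
ω = αt ⇒ t = ω/α = 160/11.02 = 14.52 s.

t ≈ 14.5 s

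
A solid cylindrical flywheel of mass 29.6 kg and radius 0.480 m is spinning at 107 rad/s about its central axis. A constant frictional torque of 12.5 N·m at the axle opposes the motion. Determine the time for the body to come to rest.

t ≈ 29.2 s

I = ½MR² = (1/2)(29.6)(0.480)² = 3.410 kg·m².
The net torque has magnitude 12.5 N·m, opposing ω.
|α| = τ/I = 12.50/3.410 = 3.666 rad/s² (deceleration).
0 = ω₀ − |α|t ⇒ t = ω₀/|α| = 107/3.666 = 29.19 s.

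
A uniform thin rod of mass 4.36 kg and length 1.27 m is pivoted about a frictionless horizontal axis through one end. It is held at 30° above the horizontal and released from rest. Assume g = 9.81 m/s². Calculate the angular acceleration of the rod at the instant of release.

α ≈ 10.0 rad/s²

About the pivot, I = (1/3)ML² = (1/3)(4.36)(1.27)² = 2.344 kg·m².
The weight acts at the center, a distance L/2 = 0.6350 m from the pivot; τ = Mg(L/2) cos 30° = 23.52 N·m.
α = τ/I = 23.52/2.344 = 10.03 rad/s².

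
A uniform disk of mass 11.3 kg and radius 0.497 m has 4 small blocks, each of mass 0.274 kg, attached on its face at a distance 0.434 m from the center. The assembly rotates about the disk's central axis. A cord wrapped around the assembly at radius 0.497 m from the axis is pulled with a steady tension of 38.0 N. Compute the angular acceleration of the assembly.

I_disk = ½MR² = ½(11.3)(0.497)² = 1.396 kg·m².
I_blocks = 4·m·r² = 4(0.274)(0.434)² = 0.2064 kg·m².
Total I = 1.602 kg·m².
τ = F r = (38.0)(0.497) = 18.89 N·m.
α = τ/I = 18.89/1.602 = 11.79 rad/s².

α ≈ 11.8 rad/s²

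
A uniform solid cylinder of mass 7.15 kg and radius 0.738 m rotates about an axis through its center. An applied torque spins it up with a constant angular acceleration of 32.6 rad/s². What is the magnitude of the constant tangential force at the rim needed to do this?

I = ½MR² = (1/2)(7.15)(0.738)² = 1.947 kg·m².
The required torque is τ = Iα = (1.947)(32.60) = 63.48 N·m.
A tangential force at the rim gives τ = FR, so F = τ/R = 63.48/0.738 = 86.01 N.

F ≈ 86.0 N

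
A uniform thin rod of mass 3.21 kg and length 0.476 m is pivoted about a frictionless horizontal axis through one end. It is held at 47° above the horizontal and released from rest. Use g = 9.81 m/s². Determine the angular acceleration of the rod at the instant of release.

About the pivot, I = (1/3)ML² = (1/3)(3.21)(0.476)² = 0.2424 kg·m².
The weight acts at the center, a distance L/2 = 0.2380 m from the pivot; τ = Mg(L/2) cos 47° = 5.111 N·m.
α = τ/I = 5.111/0.2424 = 21.08 rad/s².

α ≈ 21.1 rad/s²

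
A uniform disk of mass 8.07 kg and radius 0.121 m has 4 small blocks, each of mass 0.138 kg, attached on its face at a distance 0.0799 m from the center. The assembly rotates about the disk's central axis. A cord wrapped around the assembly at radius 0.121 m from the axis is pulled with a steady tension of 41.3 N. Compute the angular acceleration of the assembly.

I_disk = ½MR² = ½(8.07)(0.121)² = 0.05908 kg·m².
I_blocks = 4·m·r² = 4(0.138)(0.0799)² = 0.003524 kg·m².
Total I = 0.06260 kg·m².
τ = F r = (41.3)(0.121) = 4.997 N·m.
α = τ/I = 4.997/0.06260 = 79.83 rad/s².

α ≈ 79.8 rad/s²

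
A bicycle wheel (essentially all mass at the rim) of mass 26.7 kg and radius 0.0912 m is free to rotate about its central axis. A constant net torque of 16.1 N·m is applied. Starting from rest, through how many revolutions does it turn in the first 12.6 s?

I = MR² = (26.7)(0.0912)² = 0.2221 kg·m².
α = τ/I = 16.1/0.2221 = 72.50 rad/s².
θ = ½αt² = ½(72.50)(12.6)² = 5755 rad.
Revolutions = θ/(2π) = 915.9.

≈ 916 revolutions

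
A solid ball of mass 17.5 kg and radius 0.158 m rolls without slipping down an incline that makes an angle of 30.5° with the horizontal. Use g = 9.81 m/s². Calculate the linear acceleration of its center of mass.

Translation along the incline: Mg sinθ − f = Ma.
Rotation about the center: fR = Iα with I = (2/5)MR². No-slip gives a = αR, so f = (I/R²)a = (2/5)M a.
Substituting: Mg sinθ = (1 + 0.4000)Ma, so a = g sinθ/(1 + 0.4000) = (9.81) sin 30.5° / 1.400 = 3.556 m/s².

a ≈ 3.56 m/s²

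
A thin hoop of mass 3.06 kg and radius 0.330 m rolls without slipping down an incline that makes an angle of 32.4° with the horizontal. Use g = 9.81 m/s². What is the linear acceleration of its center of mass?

a ≈ 2.63 m/s²

Translation along the incline: Mg sinθ − f = Ma.
Rotation about the center: fR = Iα with I = MR². No-slip gives a = αR, so f = (I/R²)a = M a.
Substituting: Mg sinθ = (1 + 1.000)Ma, so a = g sinθ/(1 + 1.000) = (9.81) sin 32.4° / 2.000 = 2.628 m/s².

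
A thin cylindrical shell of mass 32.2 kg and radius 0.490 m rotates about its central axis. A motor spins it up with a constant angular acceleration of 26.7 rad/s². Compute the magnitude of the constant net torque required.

I = MR² = (32.2)(0.490)² = 7.731 kg·m².
τ = Iα = (7.731)(26.70) = 206.4 N·m.

τ ≈ 206 N·m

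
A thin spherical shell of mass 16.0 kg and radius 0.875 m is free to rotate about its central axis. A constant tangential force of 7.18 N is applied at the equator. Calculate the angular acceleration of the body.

I = (2/3)MR² = (2/3)(16.0)(0.875)² = 8.167 kg·m².
τ = F R = (7.18)(0.875) = 6.282 N·m.
Newton's second law for rotation, τ = Iα, gives α = τ/I = 6.282/8.167 = 0.7693 rad/s².

α ≈ 0.769 rad/s²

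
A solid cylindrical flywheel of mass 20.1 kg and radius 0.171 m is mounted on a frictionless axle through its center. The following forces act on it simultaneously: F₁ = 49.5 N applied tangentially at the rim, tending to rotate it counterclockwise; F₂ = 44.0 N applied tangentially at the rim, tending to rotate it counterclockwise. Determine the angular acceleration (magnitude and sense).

α ≈ 54.4 rad/s², counterclockwise

I = ½MR² = (1/2)(20.1)(0.171)² = 0.2939 kg·m².
Taking counterclockwise as positive: τ₁ = +(49.5)(0.171) = +8.465 N·m; τ₂ = +(44.0)(0.171) = +7.524 N·m.
Net torque τ = 15.99 N·m.
α = τ/I = 15.99/0.2939 = 54.41 rad/s².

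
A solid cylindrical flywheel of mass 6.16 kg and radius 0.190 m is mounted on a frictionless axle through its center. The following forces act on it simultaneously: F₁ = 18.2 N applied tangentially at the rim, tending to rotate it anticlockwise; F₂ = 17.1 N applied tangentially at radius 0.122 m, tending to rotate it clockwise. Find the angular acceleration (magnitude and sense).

I = ½MR² = (1/2)(6.16)(0.190)² = 0.1112 kg·m².
Taking anticlockwise as positive: τ₁ = +(18.2)(0.190) = +3.458 N·m; τ₂ = −(17.1)(0.122) = −2.086 N·m.
Net torque τ = 1.372 N·m.
α = τ/I = 1.372/0.1112 = 12.34 rad/s².

α ≈ 12.3 rad/s², anticlockwise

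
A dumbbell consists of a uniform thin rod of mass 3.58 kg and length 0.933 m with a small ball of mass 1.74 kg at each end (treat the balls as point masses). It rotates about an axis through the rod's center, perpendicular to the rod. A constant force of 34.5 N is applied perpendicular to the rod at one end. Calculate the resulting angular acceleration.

I_rod = (1/12)ML² = (1/12)(3.58)(0.933)² = 0.2597 kg·m².
I_balls = 2·m·(L/2)² = 2(1.74)(0.4665)² = 0.7573 kg·m².
Total I = 1.017 kg·m².
τ = F·(L/2) = (34.5)(0.467) = 16.09 N·m.
α = τ/I = 16.09/1.017 = 15.82 rad/s².

α ≈ 15.8 rad/s²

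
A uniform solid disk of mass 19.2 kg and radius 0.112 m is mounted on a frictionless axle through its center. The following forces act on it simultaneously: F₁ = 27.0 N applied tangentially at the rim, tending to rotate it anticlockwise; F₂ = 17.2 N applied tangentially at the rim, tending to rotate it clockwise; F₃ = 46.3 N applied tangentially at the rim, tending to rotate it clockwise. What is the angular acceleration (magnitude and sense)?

I = ½MR² = (1/2)(19.2)(0.112)² = 0.1204 kg·m².
Taking anticlockwise as positive: τ₁ = +(27.0)(0.112) = +3.024 N·m; τ₂ = −(17.2)(0.112) = −1.926 N·m; τ₃ = −(46.3)(0.112) = −5.186 N·m.
Net torque τ = -4.088 N·m.
α = τ/I = -4.088/0.1204 = -33.95 rad/s².

α ≈ 33.9 rad/s², clockwise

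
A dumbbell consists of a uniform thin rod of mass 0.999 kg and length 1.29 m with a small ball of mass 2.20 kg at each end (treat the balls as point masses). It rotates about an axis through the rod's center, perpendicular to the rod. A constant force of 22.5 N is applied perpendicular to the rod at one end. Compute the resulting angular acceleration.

I_rod = (1/12)ML² = (1/12)(0.999)(1.29)² = 0.1385 kg·m².
I_balls = 2·m·(L/2)² = 2(2.20)(0.6450)² = 1.831 kg·m².
Total I = 1.969 kg·m².
τ = F·(L/2) = (22.5)(0.645) = 14.51 N·m.
α = τ/I = 14.51/1.969 = 7.370 rad/s².

α ≈ 7.37 rad/s²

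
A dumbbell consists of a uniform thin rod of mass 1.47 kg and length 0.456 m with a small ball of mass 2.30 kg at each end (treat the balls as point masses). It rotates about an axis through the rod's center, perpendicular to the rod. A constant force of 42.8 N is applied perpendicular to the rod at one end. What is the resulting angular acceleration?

α ≈ 36.9 rad/s²

I_rod = (1/12)ML² = (1/12)(1.47)(0.456)² = 0.02547 kg·m².
I_balls = 2·m·(L/2)² = 2(2.30)(0.2280)² = 0.2391 kg·m².
Total I = 0.2646 kg·m².
τ = F·(L/2) = (42.8)(0.228) = 9.758 N·m.
α = τ/I = 9.758/0.2646 = 36.88 rad/s².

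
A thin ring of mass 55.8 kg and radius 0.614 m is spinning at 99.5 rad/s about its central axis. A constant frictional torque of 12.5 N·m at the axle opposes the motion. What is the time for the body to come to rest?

t ≈ 167 s

I = MR² = (55.8)(0.614)² = 21.04 kg·m².
The net torque has magnitude 12.5 N·m, opposing ω.
|α| = τ/I = 12.50/21.04 = 0.5942 rad/s² (deceleration).
0 = ω₀ − |α|t ⇒ t = ω₀/|α| = 99.5/0.5942 = 167.4 s.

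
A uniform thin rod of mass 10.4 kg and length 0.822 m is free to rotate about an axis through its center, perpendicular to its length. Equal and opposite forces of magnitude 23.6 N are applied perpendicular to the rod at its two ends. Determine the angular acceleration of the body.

I = (1/12)ML² = (1/12)(10.4)(0.822)² = 0.5856 kg·m².
The couple gives τ = F·(L/2) + F·(L/2) = F L = (23.6)(0.822) = 19.40 N·m.
Newton's second law for rotation, τ = Iα, gives α = τ/I = 19.40/0.5856 = 33.13 rad/s².

α ≈ 33.1 rad/s²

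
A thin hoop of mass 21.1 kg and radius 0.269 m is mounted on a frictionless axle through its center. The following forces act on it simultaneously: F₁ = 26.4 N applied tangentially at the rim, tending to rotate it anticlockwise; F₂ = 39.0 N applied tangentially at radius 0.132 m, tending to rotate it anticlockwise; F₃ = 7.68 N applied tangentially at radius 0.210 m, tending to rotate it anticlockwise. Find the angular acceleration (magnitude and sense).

I = MR² = (21.1)(0.269)² = 1.527 kg·m².
Taking anticlockwise as positive: τ₁ = +(26.4)(0.269) = +7.102 N·m; τ₂ = +(39.0)(0.132) = +5.148 N·m; τ₃ = +(7.68)(0.210) = +1.613 N·m.
Net torque τ = 13.86 N·m.
α = τ/I = 13.86/1.527 = 9.079 rad/s².

α ≈ 9.08 rad/s², anticlockwise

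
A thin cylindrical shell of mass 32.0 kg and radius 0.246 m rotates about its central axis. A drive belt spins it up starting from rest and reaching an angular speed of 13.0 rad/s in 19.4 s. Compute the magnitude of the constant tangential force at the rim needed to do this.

I = MR² = (32.0)(0.246)² = 1.937 kg·m².
α = Δω/Δt = (13.0 − 0)/19.4 = 0.6701 rad/s².
The required torque is τ = Iα = (1.937)(0.6701) = 1.298 N·m.
A tangential force at the rim gives τ = FR, so F = τ/R = 1.298/0.246 = 5.275 N.

F ≈ 5.28 N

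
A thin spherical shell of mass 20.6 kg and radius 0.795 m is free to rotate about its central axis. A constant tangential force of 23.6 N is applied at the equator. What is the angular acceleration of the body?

I = (2/3)MR² = (2/3)(20.6)(0.795)² = 8.680 kg·m².
τ = F R = (23.6)(0.795) = 18.76 N·m.
Newton's second law for rotation, τ = Iα, gives α = τ/I = 18.76/8.680 = 2.162 rad/s².

α ≈ 2.16 rad/s²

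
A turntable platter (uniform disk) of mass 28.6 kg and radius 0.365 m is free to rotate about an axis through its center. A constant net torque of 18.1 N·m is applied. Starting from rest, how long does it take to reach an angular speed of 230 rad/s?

I = ½MR² = (1/2)(28.6)(0.365)² = 1.905 kg·m².
α = τ/I = 18.1/1.905 = 9.501 rad/s².
ω = αt ⇒ t = ω/α = 230/9.501 = 24.21 s.

t ≈ 24.2 s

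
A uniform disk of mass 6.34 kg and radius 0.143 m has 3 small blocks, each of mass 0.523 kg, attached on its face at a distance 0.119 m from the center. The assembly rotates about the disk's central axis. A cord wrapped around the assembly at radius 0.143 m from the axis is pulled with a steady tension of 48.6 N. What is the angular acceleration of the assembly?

I_disk = ½MR² = ½(6.34)(0.143)² = 0.06482 kg·m².
I_blocks = 3·m·r² = 3(0.523)(0.119)² = 0.02222 kg·m².
Total I = 0.08704 kg·m².
τ = F r = (48.6)(0.143) = 6.950 N·m.
α = τ/I = 6.950/0.08704 = 79.84 rad/s².

α ≈ 79.8 rad/s²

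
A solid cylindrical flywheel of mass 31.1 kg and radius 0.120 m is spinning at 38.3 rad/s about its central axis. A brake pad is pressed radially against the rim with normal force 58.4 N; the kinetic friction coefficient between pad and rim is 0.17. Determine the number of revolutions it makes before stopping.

≈ 21.9 revolutions

I = ½MR² = (1/2)(31.1)(0.120)² = 0.2239 kg·m².
Friction force f = μN = (0.17)(58.4) = 9.928 N at the rim; torque magnitude τ = fR = 1.191 N·m, opposing ω.
|α| = τ/I = 1.191/0.2239 = 5.320 rad/s² (deceleration).
ω² = ω₀² − 2|α|θ with ω = 0 ⇒ θ = ω₀²/(2|α|) = 137.9 rad = 21.94 rev.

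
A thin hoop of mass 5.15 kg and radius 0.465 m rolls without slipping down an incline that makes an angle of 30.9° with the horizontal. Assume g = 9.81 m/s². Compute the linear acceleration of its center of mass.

Translation along the incline: Mg sinθ − f = Ma.
Rotation about the center: fR = Iα with I = MR². No-slip gives a = αR, so f = (I/R²)a = M a.
Substituting: Mg sinθ = (1 + 1.000)Ma, so a = g sinθ/(1 + 1.000) = (9.81) sin 30.9° / 2.000 = 2.519 m/s².

a ≈ 2.52 m/s²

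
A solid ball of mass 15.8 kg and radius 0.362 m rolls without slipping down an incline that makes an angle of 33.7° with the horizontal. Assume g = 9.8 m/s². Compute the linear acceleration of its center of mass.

a ≈ 3.88 m/s²

Translation along the incline: Mg sinθ − f = Ma.
Rotation about the center: fR = Iα with I = (2/5)MR². No-slip gives a = αR, so f = (I/R²)a = (2/5)M a.
Substituting: Mg sinθ = (1 + 0.4000)Ma, so a = g sinθ/(1 + 0.4000) = (9.8) sin 33.7° / 1.400 = 3.884 m/s².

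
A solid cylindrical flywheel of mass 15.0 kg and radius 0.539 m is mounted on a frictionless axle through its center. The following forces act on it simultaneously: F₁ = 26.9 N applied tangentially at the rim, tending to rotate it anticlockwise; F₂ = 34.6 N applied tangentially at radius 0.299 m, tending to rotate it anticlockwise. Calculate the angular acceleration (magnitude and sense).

I = ½MR² = (1/2)(15.0)(0.539)² = 2.179 kg·m².
Taking anticlockwise as positive: τ₁ = +(26.9)(0.539) = +14.50 N·m; τ₂ = +(34.6)(0.299) = +10.35 N·m.
Net torque τ = 24.84 N·m.
α = τ/I = 24.84/2.179 = 11.40 rad/s².

α ≈ 11.4 rad/s², anticlockwise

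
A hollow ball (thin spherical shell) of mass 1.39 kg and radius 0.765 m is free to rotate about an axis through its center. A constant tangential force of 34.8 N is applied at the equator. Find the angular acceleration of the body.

α ≈ 49.1 rad/s²

I = (2/3)MR² = (2/3)(1.39)(0.765)² = 0.5423 kg·m².
τ = F R = (34.8)(0.765) = 26.62 N·m.
Newton's second law for rotation, τ = Iα, gives α = τ/I = 26.62/0.5423 = 49.09 rad/s².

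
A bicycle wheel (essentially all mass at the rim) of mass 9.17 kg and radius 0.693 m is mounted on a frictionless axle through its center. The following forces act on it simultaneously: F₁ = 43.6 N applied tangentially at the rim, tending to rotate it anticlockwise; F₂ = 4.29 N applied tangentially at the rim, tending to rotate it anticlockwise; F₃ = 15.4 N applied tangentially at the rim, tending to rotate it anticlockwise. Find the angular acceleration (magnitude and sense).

I = MR² = (9.17)(0.693)² = 4.404 kg·m².
Taking anticlockwise as positive: τ₁ = +(43.6)(0.693) = +30.21 N·m; τ₂ = +(4.29)(0.693) = +2.973 N·m; τ₃ = +(15.4)(0.693) = +10.67 N·m.
Net torque τ = 43.86 N·m.
α = τ/I = 43.86/4.404 = 9.959 rad/s².

α ≈ 9.96 rad/s², anticlockwise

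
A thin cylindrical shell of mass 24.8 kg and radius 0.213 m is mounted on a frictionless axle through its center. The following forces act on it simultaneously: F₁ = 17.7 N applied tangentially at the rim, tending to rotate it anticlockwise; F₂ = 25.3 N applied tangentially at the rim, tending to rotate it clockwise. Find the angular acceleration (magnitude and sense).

I = MR² = (24.8)(0.213)² = 1.125 kg·m².
Taking anticlockwise as positive: τ₁ = +(17.7)(0.213) = +3.770 N·m; τ₂ = −(25.3)(0.213) = −5.389 N·m.
Net torque τ = -1.619 N·m.
α = τ/I = -1.619/1.125 = -1.439 rad/s².

α ≈ 1.44 rad/s², clockwise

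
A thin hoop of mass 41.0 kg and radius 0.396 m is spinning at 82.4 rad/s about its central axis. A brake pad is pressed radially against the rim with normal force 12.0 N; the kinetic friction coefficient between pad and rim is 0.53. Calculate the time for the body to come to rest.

I = MR² = (41.0)(0.396)² = 6.429 kg·m².
Friction force f = μN = (0.53)(12.0) = 6.360 N at the rim; torque magnitude τ = fR = 2.519 N·m, opposing ω.
|α| = τ/I = 2.519/6.429 = 0.3917 rad/s² (deceleration).
0 = ω₀ − |α|t ⇒ t = ω₀/|α| = 82.4/0.3917 = 210.4 s.

t ≈ 210 s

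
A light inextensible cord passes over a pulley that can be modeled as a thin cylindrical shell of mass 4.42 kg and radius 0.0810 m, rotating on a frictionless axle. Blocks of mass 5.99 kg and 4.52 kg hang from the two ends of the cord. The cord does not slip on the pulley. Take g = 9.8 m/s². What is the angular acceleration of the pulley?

I = MR² = (4.42)(0.0810)² = 0.02900 kg·m².
Heavier block: m₁g − T₁ = m₁a. Lighter block: T₂ − m₂g = m₂a.
Pulley: (T₁ − T₂)R = Iα = I(a/R), so T₁ − T₂ = (I/R²)a = 1·M_p a = 4.420·a.
Adding the three: (m₁ − m₂)g = (m₁ + m₂ + 4.420)a, so a = (5.99 − 4.52)(9.8)/(5.99 + 4.52 + 4.420) = 0.9649 m/s².
α = a/R = 0.9649/0.0810 = 11.91 rad/s².

α ≈ 11.9 rad/s²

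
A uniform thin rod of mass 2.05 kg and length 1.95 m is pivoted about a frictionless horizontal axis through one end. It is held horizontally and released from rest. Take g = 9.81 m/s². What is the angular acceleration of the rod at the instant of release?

About the pivot, I = (1/3)ML² = (1/3)(2.05)(1.95)² = 2.598 kg·m².
The weight acts at the center, a distance L/2 = 0.9750 m from the pivot; τ = Mg(L/2) = 19.61 N·m.
α = τ/I = 19.61/2.598 = 7.546 rad/s².

α ≈ 7.55 rad/s²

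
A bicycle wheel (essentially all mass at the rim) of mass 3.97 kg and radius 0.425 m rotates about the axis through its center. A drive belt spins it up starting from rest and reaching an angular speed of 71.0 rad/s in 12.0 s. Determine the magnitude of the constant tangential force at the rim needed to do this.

F ≈ 9.98 N

I = MR² = (3.97)(0.425)² = 0.7171 kg·m².
α = Δω/Δt = (71.0 − 0)/12.0 = 5.917 rad/s².
The required torque is τ = Iα = (0.7171)(5.917) = 4.243 N·m.
A tangential force at the rim gives τ = FR, so F = τ/R = 4.243/0.425 = 9.983 N.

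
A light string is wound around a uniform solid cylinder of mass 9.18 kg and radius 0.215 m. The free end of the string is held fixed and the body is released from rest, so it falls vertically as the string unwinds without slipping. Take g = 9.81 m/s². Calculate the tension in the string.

Translation: Mg − T = Ma. Rotation about the center: TR = Iα with I = ½MR².
With a = αR: T = (I/R²)a = (1/2)M a, so Mg = (1 + 0.5000)Ma.
a = g/(1 + 0.5000) = 9.81/1.500 = 6.540 m/s².
T = 0.5000·M·a = (0.5000)(9.18)(6.540) = 30.02 N.

T ≈ 30.0 N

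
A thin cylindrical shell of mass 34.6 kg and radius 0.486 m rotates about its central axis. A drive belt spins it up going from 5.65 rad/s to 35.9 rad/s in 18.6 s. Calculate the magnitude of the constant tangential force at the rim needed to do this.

F ≈ 27.3 N

I = MR² = (34.6)(0.486)² = 8.172 kg·m².
α = Δω/Δt = (35.9 − 5.65)/18.6 = 1.626 rad/s².
The required torque is τ = Iα = (8.172)(1.626) = 13.29 N·m.
A tangential force at the rim gives τ = FR, so F = τ/R = 13.29/0.486 = 27.35 N.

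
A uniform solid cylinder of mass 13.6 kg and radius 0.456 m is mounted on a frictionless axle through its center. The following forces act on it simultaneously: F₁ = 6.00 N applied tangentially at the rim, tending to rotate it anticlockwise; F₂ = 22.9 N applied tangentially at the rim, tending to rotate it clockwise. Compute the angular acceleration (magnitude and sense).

α ≈ 5.45 rad/s², clockwise

I = ½MR² = (1/2)(13.6)(0.456)² = 1.414 kg·m².
Taking anticlockwise as positive: τ₁ = +(6.00)(0.456) = +2.736 N·m; τ₂ = −(22.9)(0.456) = −10.44 N·m.
Net torque τ = -7.706 N·m.
α = τ/I = -7.706/1.414 = -5.450 rad/s².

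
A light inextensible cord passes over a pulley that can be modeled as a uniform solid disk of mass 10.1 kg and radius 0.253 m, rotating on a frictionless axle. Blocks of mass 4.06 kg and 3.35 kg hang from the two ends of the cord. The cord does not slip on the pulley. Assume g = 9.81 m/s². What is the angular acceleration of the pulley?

I = ½MR² = (1/2)(10.1)(0.253)² = 0.3232 kg·m².
Heavier block: m₁g − T₁ = m₁a. Lighter block: T₂ − m₂g = m₂a.
Pulley: (T₁ − T₂)R = Iα = I(a/R), so T₁ − T₂ = (I/R²)a = (1/2)M_p a = 5.050·a.
Adding the three: (m₁ − m₂)g = (m₁ + m₂ + 5.050)a, so a = (4.06 − 3.35)(9.81)/(4.06 + 3.35 + 5.050) = 0.5590 m/s².
α = a/R = 0.5590/0.253 = 2.209 rad/s².

α ≈ 2.21 rad/s²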